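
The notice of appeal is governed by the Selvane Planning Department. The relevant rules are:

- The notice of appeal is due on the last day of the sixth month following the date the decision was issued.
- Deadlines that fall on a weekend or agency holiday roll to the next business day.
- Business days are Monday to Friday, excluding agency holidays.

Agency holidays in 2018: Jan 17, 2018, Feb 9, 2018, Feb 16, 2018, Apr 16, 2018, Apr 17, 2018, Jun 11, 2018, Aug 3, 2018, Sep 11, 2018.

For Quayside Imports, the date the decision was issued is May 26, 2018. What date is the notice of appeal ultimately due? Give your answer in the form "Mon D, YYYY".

6 months after May 26, 2018 falls in November 2018; the last day of that month is Nov 30, 2018.
Nov 30, 2018 falls on a Friday, which is a business day, so no adjustment is needed.
Final deadline: Nov 30, 2018.

Nov 30, 2018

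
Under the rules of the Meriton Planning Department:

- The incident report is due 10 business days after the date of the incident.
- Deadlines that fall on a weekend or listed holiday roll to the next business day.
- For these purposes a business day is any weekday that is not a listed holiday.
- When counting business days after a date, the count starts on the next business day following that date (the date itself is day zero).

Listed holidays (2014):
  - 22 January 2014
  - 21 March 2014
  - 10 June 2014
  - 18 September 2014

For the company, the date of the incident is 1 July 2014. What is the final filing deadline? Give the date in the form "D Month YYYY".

15 July 2014

Counting 10 business days after 1 July 2014 (skipping weekends and listed holidays) reaches 15 July 2014.
15 July 2014 (Tuesday) is already a business day.
So the filing is due 15 July 2014.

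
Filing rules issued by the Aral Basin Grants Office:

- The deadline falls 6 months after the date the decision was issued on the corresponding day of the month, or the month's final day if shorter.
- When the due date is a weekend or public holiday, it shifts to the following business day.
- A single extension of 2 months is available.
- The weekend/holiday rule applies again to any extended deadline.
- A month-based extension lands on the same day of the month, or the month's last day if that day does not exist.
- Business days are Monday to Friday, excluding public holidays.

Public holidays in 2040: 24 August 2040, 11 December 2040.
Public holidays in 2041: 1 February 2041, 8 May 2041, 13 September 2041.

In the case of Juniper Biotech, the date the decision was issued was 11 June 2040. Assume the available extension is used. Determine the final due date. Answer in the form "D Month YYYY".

12 February 2041

Moving 6 months forward from 11 June 2040 on the corresponding day gives 11 December 2040.
11 December 2040 falls on a listed holiday. Rolling to the next business day gives 12 December 2040, a Wednesday.
The 2 months extension carries 12 December 2040 to 12 February 2041.
12 February 2041 (Tuesday) is already a business day.
So the filing is due 12 February 2041.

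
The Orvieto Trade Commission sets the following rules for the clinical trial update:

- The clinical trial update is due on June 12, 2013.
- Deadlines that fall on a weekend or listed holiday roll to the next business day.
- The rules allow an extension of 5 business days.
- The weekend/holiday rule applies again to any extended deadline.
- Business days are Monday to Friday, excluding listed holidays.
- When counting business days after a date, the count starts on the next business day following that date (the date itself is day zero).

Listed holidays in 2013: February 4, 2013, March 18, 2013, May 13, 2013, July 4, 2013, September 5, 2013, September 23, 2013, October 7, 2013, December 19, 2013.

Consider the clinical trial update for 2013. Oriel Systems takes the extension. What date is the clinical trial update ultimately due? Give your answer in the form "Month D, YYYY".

June 19, 2013

Start from the fixed due date, June 12, 2013.
June 12, 2013 falls on a Wednesday, which is a business day, so no adjustment is needed.
Applying the 5-business-day extension: 5 business days after June 12, 2013 is June 19, 2013.
June 19, 2013 falls on a Wednesday, which is a business day, so no adjustment is needed.
Deadline: June 19, 2013.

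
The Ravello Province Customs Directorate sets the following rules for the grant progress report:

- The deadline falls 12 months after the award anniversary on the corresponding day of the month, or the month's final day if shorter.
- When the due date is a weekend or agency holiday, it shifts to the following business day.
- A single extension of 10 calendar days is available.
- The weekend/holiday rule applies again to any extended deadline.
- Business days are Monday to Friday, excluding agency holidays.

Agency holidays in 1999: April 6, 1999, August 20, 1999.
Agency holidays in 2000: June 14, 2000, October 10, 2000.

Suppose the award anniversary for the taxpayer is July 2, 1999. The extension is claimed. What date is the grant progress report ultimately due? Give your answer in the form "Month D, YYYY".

12 months from July 2, 1999 is July 2, 2000.
July 2, 2000 is a Sunday, so it moves to the next business day, July 3, 2000 (Monday).
Applying the 10-calendar-day extension: July 3, 2000 + 10 days = July 13, 2000.
July 13, 2000 is a Thursday and not a listed holiday, so it stands.
Final deadline: July 13, 2000.

July 13, 2000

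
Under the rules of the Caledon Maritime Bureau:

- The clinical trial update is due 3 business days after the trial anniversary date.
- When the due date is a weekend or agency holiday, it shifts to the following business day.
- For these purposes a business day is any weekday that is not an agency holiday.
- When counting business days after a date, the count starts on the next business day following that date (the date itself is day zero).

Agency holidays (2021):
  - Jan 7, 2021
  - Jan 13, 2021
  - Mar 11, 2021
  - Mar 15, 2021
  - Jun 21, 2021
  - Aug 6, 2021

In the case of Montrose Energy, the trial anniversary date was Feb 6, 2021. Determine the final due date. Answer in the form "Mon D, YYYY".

Feb 10, 2021

Starting the day after Feb 6, 2021 and counting 3 business days lands on Feb 10, 2021.
Since Feb 10, 2021 is a Wednesday and not a holiday, the date is unchanged.
Final deadline: Feb 10, 2021.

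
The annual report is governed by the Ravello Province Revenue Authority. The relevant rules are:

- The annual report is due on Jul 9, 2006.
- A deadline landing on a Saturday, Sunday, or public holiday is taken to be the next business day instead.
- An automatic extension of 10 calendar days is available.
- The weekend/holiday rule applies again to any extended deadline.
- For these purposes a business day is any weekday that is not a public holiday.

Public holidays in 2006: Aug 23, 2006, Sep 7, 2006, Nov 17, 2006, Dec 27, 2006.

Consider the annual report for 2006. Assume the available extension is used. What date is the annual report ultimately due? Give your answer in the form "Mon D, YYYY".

Jul 20, 2006

Start from the fixed due date, Jul 9, 2006.
Jul 9, 2006 falls on a Sunday. Rolling to the next business day gives Jul 10, 2006, a Monday.
The 10-calendar-day extension moves the deadline from Jul 10, 2006 to Jul 20, 2006.
Jul 20, 2006 is a Thursday and not a listed holiday, so it stands.
Final deadline: Jul 20, 2006.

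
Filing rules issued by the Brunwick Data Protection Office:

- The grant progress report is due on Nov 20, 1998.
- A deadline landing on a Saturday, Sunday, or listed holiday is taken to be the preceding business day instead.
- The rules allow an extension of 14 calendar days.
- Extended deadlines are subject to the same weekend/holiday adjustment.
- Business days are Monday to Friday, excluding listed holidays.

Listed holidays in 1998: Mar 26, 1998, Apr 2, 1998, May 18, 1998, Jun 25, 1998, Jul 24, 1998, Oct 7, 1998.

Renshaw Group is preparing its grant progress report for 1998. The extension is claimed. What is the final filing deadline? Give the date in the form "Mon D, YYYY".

Dec 4, 1998

The stated deadline is Nov 20, 1998.
Nov 20, 1998 (Friday) is already a business day.
Add the 14 calendar-day extension to Nov 20, 1998: Dec 4, 1998.
Since Dec 4, 1998 is a Friday and not a holiday, the date is unchanged.
Deadline: Dec 4, 1998.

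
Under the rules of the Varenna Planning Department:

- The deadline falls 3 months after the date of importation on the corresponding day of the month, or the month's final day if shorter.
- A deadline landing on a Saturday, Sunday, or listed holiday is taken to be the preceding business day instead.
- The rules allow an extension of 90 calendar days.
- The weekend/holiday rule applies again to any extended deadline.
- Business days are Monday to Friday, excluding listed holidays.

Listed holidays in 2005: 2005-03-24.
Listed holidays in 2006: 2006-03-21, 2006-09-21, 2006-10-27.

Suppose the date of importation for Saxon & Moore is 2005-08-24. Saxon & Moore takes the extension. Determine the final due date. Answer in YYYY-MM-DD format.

2006-02-22

Moving 3 months forward from 2005-08-24 on the corresponding day gives 2005-11-24.
Since 2005-11-24 is a Thursday and not a holiday, the date is unchanged.
Add the 90 calendar-day extension to 2005-11-24: 2006-02-22.
Since 2006-02-22 is a Wednesday and not a holiday, the date is unchanged.
Deadline: 2006-02-22.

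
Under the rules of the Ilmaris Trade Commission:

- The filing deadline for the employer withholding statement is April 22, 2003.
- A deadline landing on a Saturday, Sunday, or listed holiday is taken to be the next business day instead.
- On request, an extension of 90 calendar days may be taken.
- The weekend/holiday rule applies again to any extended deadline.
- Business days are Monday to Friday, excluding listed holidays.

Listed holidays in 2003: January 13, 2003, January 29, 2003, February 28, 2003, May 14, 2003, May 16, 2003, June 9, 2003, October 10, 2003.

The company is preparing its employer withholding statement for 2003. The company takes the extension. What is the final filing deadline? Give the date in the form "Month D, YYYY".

July 21, 2003

The stated deadline is April 22, 2003.
April 22, 2003 falls on a Tuesday, which is a business day, so no adjustment is needed.
The 90-calendar-day extension moves the deadline from April 22, 2003 to July 21, 2003.
July 21, 2003 (Monday) is already a business day.
So the filing is due July 21, 2003.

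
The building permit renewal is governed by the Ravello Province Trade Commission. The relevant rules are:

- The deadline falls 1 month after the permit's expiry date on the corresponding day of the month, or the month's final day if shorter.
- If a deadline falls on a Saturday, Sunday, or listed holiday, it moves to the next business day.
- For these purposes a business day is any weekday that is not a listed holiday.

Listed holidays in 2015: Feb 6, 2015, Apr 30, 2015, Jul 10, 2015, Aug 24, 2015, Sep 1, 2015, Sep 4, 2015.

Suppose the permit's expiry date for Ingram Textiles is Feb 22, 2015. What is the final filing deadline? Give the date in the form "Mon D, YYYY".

1 month after Feb 22, 2015, on the same day of the month, is Mar 22, 2015.
Mar 22, 2015 falls on a Sunday. Rolling to the next business day gives Mar 23, 2015, a Monday.
Final deadline: Mar 23, 2015.

Mar 23, 2015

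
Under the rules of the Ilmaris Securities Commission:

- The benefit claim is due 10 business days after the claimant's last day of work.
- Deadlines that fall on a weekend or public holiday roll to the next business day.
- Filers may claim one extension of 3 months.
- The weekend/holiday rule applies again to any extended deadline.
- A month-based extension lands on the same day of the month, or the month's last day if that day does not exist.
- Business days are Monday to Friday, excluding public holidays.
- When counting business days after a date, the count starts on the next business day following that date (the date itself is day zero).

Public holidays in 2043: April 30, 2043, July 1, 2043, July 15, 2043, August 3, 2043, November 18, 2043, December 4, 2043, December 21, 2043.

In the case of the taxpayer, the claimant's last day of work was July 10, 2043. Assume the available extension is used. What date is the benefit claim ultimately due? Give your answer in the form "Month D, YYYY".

October 27, 2043

Counting 10 business days after July 10, 2043 (skipping weekends and listed holidays) reaches July 27, 2043.
July 27, 2043 falls on a Monday, which is a business day, so no adjustment is needed.
The 3 months extension carries July 27, 2043 to October 27, 2043.
Since October 27, 2043 is a Tuesday and not a holiday, the date is unchanged.
The final due date is October 27, 2043.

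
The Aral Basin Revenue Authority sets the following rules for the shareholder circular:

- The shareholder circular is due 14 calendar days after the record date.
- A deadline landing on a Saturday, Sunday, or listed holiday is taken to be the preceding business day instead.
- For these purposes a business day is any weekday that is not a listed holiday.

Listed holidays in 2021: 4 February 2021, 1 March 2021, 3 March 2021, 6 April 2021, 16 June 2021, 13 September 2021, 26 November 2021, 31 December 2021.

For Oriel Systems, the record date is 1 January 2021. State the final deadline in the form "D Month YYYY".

Adding 14 calendar days to 1 January 2021 gives 15 January 2021.
15 January 2021 (Friday) is already a business day.
Deadline: 15 January 2021.

15 January 2021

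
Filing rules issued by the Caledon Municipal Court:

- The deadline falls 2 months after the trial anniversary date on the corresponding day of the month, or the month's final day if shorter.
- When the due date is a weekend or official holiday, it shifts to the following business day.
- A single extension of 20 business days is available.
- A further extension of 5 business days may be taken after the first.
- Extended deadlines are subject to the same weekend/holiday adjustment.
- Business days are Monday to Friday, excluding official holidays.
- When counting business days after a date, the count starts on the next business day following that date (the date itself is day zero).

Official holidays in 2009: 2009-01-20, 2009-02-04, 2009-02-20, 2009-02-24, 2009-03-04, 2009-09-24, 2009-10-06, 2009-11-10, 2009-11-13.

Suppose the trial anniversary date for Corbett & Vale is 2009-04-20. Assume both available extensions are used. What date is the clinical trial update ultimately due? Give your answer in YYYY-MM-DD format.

2 months after 2009-04-20, on the same day of the month, is 2009-06-20.
2009-06-20 is a Saturday, so it moves to the next business day, 2009-06-22 (Monday).
Applying the 20-business-day extension: 20 business days after 2009-06-22 is 2009-07-20.
Since 2009-07-20 is a Monday and not a holiday, the date is unchanged.
Counting 5 further business days from 2009-07-20 reaches 2009-07-27.
2009-07-27 falls on a Monday, which is a business day, so no adjustment is needed.
Final deadline: 2009-07-27.

2009-07-27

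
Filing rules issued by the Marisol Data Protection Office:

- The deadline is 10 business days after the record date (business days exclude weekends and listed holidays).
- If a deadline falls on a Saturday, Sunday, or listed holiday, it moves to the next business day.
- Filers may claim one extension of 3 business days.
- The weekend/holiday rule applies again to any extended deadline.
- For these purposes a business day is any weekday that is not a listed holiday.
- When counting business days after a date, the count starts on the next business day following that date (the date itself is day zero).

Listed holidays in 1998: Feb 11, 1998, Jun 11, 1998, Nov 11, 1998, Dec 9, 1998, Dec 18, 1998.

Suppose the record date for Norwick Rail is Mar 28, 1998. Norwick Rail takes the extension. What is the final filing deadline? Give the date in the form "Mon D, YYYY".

Apr 15, 1998

Starting the day after Mar 28, 1998 and counting 10 business days lands on Apr 10, 1998.
Apr 10, 1998 falls on a Friday, which is a business day, so no adjustment is needed.
The 3-business-day extension runs from Apr 10, 1998 to Apr 15, 1998.
Apr 15, 1998 falls on a Wednesday, which is a business day, so no adjustment is needed.
Final deadline: Apr 15, 1998.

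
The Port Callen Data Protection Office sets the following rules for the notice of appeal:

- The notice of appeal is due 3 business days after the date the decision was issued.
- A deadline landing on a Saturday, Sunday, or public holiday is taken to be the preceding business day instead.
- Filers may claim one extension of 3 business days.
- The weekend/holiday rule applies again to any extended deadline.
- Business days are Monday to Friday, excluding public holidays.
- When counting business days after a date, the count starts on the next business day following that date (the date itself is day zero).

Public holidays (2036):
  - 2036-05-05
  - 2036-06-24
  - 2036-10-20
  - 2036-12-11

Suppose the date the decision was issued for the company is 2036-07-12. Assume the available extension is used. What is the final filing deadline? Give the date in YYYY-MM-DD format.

Starting the day after 2036-07-12 and counting 3 business days lands on 2036-07-16.
Since 2036-07-16 is a Wednesday and not a holiday, the date is unchanged.
Counting 3 further business days from 2036-07-16 reaches 2036-07-21.
2036-07-21 falls on a Monday, which is a business day, so no adjustment is needed.
Final deadline: 2036-07-21.

2036-07-21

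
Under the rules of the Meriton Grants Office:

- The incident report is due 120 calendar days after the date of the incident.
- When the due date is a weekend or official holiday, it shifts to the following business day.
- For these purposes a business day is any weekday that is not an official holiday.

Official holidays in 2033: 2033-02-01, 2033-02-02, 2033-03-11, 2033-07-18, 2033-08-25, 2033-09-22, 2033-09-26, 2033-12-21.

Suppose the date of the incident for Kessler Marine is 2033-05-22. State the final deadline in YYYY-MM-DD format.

From 2033-05-22, 120 calendar days later is 2033-09-19.
Since 2033-09-19 is a Monday and not a holiday, the date is unchanged.
The final due date is 2033-09-19.

2033-09-19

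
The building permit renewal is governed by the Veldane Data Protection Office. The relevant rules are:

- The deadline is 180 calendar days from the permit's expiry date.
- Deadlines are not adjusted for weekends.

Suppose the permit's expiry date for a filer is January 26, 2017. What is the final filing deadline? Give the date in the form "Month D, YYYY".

From January 26, 2017, 180 calendar days later is July 25, 2017.
July 25, 2017 is a Tuesday; no weekend or holiday adjustment applies.
Final deadline: July 25, 2017.

July 25, 2017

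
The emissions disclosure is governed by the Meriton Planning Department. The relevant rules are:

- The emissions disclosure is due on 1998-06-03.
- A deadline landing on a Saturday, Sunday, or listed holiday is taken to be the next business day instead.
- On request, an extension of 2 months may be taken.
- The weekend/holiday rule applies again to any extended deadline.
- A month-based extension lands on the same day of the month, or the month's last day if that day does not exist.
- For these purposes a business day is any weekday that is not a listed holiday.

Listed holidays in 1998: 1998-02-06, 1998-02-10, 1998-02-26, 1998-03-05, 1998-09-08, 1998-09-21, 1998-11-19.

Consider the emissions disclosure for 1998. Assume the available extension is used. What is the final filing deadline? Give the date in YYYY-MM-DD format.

1998-08-03

The statutory due date is 1998-06-03.
1998-06-03 (Wednesday) is already a business day.
Add 2 months to 1998-06-03: 1998-08-03.
Since 1998-08-03 is a Monday and not a holiday, the date is unchanged.
So the filing is due 1998-08-03.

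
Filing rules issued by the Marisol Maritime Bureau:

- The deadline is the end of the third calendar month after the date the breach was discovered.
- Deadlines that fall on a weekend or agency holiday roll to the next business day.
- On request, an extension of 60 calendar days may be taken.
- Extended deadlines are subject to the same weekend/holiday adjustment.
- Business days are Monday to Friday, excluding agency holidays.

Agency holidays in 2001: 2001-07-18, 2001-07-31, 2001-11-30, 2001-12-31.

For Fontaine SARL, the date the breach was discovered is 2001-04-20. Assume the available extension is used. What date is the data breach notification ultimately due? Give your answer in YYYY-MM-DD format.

2001-10-01

The third month after 2001-04-20 is July 2001, whose last day is 2001-07-31.
2001-07-31 falls on a listed holiday. Rolling to the next business day gives 2001-08-01, a Wednesday.
The 60-calendar-day extension moves the deadline from 2001-08-01 to 2001-09-30.
Because 2001-09-30 is a Sunday, the deadline becomes 2001-10-01 (Monday).
So the filing is due 2001-10-01.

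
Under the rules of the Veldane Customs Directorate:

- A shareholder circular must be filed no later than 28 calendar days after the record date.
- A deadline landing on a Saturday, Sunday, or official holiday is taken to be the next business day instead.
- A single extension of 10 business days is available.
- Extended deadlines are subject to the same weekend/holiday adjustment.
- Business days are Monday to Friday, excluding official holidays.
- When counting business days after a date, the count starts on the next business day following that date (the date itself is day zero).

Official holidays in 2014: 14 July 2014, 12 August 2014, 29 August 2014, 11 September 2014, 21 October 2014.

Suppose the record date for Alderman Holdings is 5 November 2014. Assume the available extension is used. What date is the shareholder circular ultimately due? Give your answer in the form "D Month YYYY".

28 calendar days after 5 November 2014 is 3 December 2014.
3 December 2014 falls on a Wednesday, which is a business day, so no adjustment is needed.
Counting 10 further business days from 3 December 2014 reaches 17 December 2014.
17 December 2014 falls on a Wednesday, which is a business day, so no adjustment is needed.
Deadline: 17 December 2014.

17 December 2014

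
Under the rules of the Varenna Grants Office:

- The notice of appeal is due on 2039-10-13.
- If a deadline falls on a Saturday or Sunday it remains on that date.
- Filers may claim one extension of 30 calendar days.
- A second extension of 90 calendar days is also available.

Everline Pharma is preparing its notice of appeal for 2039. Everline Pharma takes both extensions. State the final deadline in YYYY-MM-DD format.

The statutory due date is 2039-10-13.
2039-10-13 falls on a Thursday. The rules make no weekend/holiday allowance, so it remains 2039-10-13.
The 30-calendar-day extension moves the deadline from 2039-10-13 to 2039-11-12.
No adjustment is made for weekends or holidays, so 2039-11-12 stands.
The 90-calendar-day extension moves the deadline from 2039-11-12 to 2040-02-10.
2040-02-10 is a Friday; no weekend or holiday adjustment applies.
Final deadline: 2040-02-10.

2040-02-10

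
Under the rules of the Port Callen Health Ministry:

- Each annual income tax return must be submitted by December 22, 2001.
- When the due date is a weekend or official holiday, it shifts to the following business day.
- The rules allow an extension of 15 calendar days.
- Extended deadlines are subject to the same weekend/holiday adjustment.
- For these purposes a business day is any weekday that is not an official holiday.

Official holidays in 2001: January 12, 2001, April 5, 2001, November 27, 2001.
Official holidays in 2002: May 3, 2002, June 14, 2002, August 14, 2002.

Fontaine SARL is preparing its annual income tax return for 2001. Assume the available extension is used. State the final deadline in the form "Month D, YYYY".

The stated deadline is December 22, 2001.
December 22, 2001 is a Saturday, so it moves to the next business day, December 24, 2001 (Monday).
With the 15-day extension, December 24, 2001 becomes January 8, 2002.
Since January 8, 2002 is a Tuesday and not a holiday, the date is unchanged.
The final due date is January 8, 2002.

January 8, 2002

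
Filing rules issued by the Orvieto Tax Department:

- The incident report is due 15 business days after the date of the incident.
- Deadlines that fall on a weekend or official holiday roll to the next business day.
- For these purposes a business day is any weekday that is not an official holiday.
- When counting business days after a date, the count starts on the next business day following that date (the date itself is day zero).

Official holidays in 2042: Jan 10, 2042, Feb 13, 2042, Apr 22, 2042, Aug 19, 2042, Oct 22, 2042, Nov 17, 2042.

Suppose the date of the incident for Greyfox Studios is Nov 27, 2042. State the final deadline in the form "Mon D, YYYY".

15 business days after Nov 27, 2042, excluding weekends and holidays, is Dec 18, 2042.
Dec 18, 2042 is a Thursday and not a listed holiday, so it stands.
Deadline: Dec 18, 2042.

Dec 18, 2042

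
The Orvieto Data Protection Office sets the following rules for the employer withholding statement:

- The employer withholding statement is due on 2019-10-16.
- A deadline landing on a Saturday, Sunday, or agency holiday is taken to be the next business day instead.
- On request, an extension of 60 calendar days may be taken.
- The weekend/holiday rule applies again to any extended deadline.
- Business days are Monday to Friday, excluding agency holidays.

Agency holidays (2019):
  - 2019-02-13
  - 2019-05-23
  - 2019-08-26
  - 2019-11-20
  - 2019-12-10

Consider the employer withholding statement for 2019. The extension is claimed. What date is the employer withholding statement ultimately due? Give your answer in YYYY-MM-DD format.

2019-12-16

The stated deadline is 2019-10-16.
2019-10-16 falls on a Wednesday, which is a business day, so no adjustment is needed.
The 60-calendar-day extension moves the deadline from 2019-10-16 to 2019-12-15.
2019-12-15 falls on a Sunday. Rolling to the next business day gives 2019-12-16, a Monday.
So the filing is due 2019-12-16.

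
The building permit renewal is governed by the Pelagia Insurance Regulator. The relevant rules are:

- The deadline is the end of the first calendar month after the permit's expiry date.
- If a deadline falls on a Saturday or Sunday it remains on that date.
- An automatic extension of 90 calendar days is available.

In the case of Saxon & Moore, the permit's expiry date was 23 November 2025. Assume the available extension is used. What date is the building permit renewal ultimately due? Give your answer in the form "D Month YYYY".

31 March 2026

1 month after 23 November 2025 falls in December 2025; the last day of that month is 31 December 2025.
31 December 2025 falls on a Wednesday. The rules make no weekend/holiday allowance, so it remains 31 December 2025.
With the 90-day extension, 31 December 2025 becomes 31 March 2026.
No adjustment is made for weekends or holidays, so 31 March 2026 stands.
Deadline: 31 March 2026.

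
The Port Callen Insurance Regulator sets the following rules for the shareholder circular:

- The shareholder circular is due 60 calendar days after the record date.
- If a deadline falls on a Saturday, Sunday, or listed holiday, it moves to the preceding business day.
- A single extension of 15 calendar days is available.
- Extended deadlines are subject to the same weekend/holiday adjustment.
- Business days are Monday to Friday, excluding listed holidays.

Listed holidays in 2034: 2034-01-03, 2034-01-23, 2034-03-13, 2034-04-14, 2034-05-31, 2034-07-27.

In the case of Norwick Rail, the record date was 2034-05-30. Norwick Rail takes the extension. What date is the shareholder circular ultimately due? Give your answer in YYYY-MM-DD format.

2034-08-11

From 2034-05-30, 60 calendar days later is 2034-07-29.
2034-07-29 is a Saturday; the preceding business day is 2034-07-28 (Friday).
The 15-calendar-day extension moves the deadline from 2034-07-28 to 2034-08-12.
2034-08-12 is a Saturday, so it moves to the preceding business day, 2034-08-11 (Friday).
The final due date is 2034-08-11.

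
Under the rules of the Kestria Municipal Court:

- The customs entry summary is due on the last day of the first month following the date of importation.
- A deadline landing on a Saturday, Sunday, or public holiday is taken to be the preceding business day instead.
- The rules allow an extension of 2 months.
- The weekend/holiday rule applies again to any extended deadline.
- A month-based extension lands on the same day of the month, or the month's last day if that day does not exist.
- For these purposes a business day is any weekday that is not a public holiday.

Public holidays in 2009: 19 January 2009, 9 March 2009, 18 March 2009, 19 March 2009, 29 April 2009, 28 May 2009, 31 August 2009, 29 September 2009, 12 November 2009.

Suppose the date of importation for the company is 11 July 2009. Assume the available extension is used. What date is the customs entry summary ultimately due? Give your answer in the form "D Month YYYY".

28 October 2009

1 month after 11 July 2009 is August 2009; that month ends on 31 August 2009.
Because 31 August 2009 is a listed holiday, the deadline becomes 28 August 2009 (Friday).
Applying the 2 months extension: 2 months after 28 August 2009 is 28 October 2009.
28 October 2009 falls on a Wednesday, which is a business day, so no adjustment is needed.
Final deadline: 28 October 2009.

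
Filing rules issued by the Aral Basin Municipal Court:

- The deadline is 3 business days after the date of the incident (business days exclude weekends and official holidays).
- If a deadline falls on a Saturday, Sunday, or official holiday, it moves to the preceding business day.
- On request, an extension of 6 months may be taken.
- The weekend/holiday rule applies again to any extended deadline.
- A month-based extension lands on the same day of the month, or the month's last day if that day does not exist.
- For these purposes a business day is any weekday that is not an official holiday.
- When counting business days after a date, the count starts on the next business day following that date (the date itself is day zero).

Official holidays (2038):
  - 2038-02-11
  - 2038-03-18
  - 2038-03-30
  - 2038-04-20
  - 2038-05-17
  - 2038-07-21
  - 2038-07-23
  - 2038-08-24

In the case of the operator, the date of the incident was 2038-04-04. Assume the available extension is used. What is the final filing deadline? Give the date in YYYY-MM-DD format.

Starting the day after 2038-04-04 and counting 3 business days lands on 2038-04-07.
Since 2038-04-07 is a Wednesday and not a holiday, the date is unchanged.
Add 6 months to 2038-04-07: 2038-10-07.
2038-10-07 is a Thursday and not a listed holiday, so it stands.
So the filing is due 2038-10-07.

2038-10-07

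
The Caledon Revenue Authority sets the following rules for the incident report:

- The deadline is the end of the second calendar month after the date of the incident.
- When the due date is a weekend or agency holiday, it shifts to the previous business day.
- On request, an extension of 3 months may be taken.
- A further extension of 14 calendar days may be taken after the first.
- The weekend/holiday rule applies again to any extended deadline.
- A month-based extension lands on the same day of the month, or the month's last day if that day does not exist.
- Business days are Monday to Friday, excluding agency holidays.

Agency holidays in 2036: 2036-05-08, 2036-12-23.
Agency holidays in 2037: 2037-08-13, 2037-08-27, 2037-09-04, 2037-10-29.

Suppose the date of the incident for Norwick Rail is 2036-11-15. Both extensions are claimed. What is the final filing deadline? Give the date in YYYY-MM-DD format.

2 months after 2036-11-15 falls in January 2037; the last day of that month is 2037-01-31.
Because 2037-01-31 is a Saturday, the deadline becomes 2037-01-30 (Friday).
Add 3 months to 2037-01-30: 2037-04-30.
2037-04-30 (Thursday) is already a business day.
Add the 14 calendar-day extension to 2037-04-30: 2037-05-14.
2037-05-14 falls on a Thursday, which is a business day, so no adjustment is needed.
Final deadline: 2037-05-14.

2037-05-14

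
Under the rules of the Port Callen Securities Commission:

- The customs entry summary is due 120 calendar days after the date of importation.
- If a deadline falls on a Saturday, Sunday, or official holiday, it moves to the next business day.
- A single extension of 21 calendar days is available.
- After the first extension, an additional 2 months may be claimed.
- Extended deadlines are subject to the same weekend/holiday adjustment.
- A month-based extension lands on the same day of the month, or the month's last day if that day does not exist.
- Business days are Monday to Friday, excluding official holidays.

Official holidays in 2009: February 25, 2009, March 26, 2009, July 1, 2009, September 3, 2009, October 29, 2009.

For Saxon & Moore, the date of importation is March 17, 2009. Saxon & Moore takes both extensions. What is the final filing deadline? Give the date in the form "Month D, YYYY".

October 5, 2009

Trigger date March 17, 2009 + 120 calendar days = July 15, 2009.
July 15, 2009 is a Wednesday and not a listed holiday, so it stands.
With the 21-day extension, July 15, 2009 becomes August 5, 2009.
August 5, 2009 (Wednesday) is already a business day.
Add 2 months to August 5, 2009: October 5, 2009.
October 5, 2009 is a Monday and not a listed holiday, so it stands.
The final due date is October 5, 2009.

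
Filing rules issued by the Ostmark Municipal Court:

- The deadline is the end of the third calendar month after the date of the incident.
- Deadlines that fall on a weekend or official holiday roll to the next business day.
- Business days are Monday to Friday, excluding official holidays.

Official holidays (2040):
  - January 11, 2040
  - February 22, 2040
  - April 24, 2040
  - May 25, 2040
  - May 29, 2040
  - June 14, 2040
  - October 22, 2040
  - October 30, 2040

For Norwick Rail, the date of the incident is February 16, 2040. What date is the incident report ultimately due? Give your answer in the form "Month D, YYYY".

May 31, 2040

3 months after February 16, 2040 is May 2040; that month ends on May 31, 2040.
May 31, 2040 is a Thursday and not a listed holiday, so it stands.
So the filing is due May 31, 2040.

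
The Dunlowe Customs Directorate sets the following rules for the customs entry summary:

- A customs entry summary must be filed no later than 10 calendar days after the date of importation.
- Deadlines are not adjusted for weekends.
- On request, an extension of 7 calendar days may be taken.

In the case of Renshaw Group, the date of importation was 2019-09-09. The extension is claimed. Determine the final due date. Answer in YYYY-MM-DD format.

From 2019-09-09, 10 calendar days later is 2019-09-19.
2019-09-19 is a Thursday; no weekend or holiday adjustment applies.
Add the 7 calendar-day extension to 2019-09-19: 2019-09-26.
No adjustment is made for weekends or holidays, so 2019-09-26 stands.
So the filing is due 2019-09-26.

2019-09-26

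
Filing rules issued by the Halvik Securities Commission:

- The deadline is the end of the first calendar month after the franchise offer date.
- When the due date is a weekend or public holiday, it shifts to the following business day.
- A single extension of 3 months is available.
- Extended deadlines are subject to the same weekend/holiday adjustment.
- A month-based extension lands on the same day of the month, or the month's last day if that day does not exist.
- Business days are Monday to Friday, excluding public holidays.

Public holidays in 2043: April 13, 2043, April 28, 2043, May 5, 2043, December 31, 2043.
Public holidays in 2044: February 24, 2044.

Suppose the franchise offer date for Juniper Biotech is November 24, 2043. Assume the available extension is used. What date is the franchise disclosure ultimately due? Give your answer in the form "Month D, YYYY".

The first month after November 24, 2043 is December 2043, whose last day is December 31, 2043.
December 31, 2043 falls on a listed holiday. Rolling to the next business day gives January 1, 2044, a Friday.
Add 3 months to January 1, 2044: April 1, 2044.
Since April 1, 2044 is a Friday and not a holiday, the date is unchanged.
Deadline: April 1, 2044.

April 1, 2044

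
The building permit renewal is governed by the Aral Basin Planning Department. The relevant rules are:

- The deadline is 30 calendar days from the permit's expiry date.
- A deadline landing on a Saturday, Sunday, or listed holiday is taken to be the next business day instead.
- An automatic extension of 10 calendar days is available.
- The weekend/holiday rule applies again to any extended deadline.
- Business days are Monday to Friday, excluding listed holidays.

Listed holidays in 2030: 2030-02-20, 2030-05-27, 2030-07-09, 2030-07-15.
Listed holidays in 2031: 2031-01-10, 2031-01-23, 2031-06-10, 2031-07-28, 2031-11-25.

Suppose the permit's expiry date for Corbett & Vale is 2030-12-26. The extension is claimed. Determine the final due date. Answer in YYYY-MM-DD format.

Trigger date 2030-12-26 + 30 calendar days = 2031-01-25.
Because 2031-01-25 is a Saturday, the deadline becomes 2031-01-27 (Monday).
The 10-calendar-day extension moves the deadline from 2031-01-27 to 2031-02-06.
Since 2031-02-06 is a Thursday and not a holiday, the date is unchanged.
So the filing is due 2031-02-06.

2031-02-06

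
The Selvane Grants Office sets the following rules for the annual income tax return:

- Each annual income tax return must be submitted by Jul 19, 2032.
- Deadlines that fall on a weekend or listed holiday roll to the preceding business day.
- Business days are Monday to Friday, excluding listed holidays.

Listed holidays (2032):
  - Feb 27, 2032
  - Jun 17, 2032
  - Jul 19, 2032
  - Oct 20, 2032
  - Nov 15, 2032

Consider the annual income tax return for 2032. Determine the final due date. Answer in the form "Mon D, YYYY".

The statutory due date is Jul 19, 2032.
Because Jul 19, 2032 is a listed holiday, the deadline becomes Jul 16, 2032 (Friday).
Deadline: Jul 16, 2032.

Jul 16, 2032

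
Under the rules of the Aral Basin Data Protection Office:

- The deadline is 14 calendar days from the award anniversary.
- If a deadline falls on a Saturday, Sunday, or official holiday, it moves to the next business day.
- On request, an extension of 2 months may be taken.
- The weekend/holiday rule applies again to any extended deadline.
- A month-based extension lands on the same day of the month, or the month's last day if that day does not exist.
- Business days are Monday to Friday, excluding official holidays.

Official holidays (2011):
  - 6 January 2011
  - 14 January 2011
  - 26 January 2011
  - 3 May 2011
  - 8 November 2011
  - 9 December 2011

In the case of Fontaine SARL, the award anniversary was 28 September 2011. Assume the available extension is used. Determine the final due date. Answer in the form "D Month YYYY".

14 calendar days after 28 September 2011 is 12 October 2011.
Since 12 October 2011 is a Wednesday and not a holiday, the date is unchanged.
Add 2 months to 12 October 2011: 12 December 2011.
12 December 2011 (Monday) is already a business day.
Deadline: 12 December 2011.

12 December 2011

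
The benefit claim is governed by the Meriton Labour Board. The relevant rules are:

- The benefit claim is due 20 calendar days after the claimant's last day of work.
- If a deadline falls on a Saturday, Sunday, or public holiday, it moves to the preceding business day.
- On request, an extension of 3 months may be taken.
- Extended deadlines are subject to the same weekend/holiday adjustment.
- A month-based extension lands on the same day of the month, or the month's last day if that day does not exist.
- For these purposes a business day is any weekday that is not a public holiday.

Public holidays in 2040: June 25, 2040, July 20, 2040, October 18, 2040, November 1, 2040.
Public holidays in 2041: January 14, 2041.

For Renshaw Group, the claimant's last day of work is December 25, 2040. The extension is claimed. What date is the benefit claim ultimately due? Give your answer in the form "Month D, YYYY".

From December 25, 2040, 20 calendar days later is January 14, 2041.
Because January 14, 2041 is a listed holiday, the deadline becomes January 11, 2041 (Friday).
Add 3 months to January 11, 2041: April 11, 2041.
April 11, 2041 is a Thursday and not a listed holiday, so it stands.
So the filing is due April 11, 2041.

April 11, 2041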